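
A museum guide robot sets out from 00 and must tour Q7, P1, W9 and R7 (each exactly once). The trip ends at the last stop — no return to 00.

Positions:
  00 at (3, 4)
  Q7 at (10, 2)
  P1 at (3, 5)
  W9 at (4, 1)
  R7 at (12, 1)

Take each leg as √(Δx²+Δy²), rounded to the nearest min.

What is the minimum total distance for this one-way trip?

Minimum one-way distance = 13 min.

There are 4! = 24 possible orderings.
00 - Q7 - P1 - W9 - R7: 7+8+4+8 = 27
00 - Q7 - P1 - R7 - W9: 7+8+10+8 = 33
00 - Q7 - W9 - P1 - R7: 7+6+4+10 = 27
00 - Q7 - W9 - R7 - P1: 7+6+8+10 = 31
00 - Q7 - R7 - P1 - W9: 7+2+10+4 = 23
00 - Q7 - R7 - W9 - P1: 7+2+8+4 = 21
00 - P1 - Q7 - W9 - R7: 1+8+6+8 = 23
00 - P1 - Q7 - R7 - W9: 1+8+2+8 = 19
00 - P1 - W9 - Q7 - R7: 1+4+6+2 = 13
00 - P1 - W9 - R7 - Q7: 1+4+8+2 = 15
00 - P1 - R7 - Q7 - W9: 1+10+2+6 = 19
00 - P1 - R7 - W9 - Q7: 1+10+8+6 = 25
00 - W9 - Q7 - P1 - R7: 3+6+8+10 = 27
00 - W9 - Q7 - R7 - P1: 3+6+2+10 = 21
… (10 more)
The minimum is 13.
One shortest path: 00 → P1 → W9 → Q7 → R7.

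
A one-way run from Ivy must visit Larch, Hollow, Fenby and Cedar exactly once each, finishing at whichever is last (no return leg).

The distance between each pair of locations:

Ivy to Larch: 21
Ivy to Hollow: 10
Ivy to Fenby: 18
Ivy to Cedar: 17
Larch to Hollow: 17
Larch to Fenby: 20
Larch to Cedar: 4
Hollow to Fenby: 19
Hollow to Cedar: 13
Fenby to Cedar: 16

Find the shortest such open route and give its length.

There are 4! = 24 possible orderings.
Ivy → Larch → Hollow → Fenby → Cedar: 21+17+19+16 = 73
Ivy → Larch → Hollow → Cedar → Fenby: 21+17+13+16 = 67
Ivy → Larch → Fenby → Hollow → Cedar: 21+20+19+13 = 73
Ivy → Larch → Fenby → Cedar → Hollow: 21+20+16+13 = 70
Ivy → Larch → Cedar → Hollow → Fenby: 21+4+13+19 = 57
Ivy → Larch → Cedar → Fenby → Hollow: 21+4+16+19 = 60
Ivy → Hollow → Larch → Fenby → Cedar: 10+17+20+16 = 63
Ivy → Hollow → Larch → Cedar → Fenby: 10+17+4+16 = 47
Ivy → Hollow → Fenby → Larch → Cedar: 10+19+20+4 = 53
Ivy → Hollow → Fenby → Cedar → Larch: 10+19+16+4 = 49
Ivy → Hollow → Cedar → Larch → Fenby: 10+13+4+20 = 47
Ivy → Hollow → Cedar → Fenby → Larch: 10+13+16+20 = 59
Ivy → Fenby → Larch → Hollow → Cedar: 18+20+17+13 = 68
Ivy → Fenby → Larch → Cedar → Hollow: 18+20+4+13 = 55
… (10 more)
The minimum is 47.
One shortest path: Ivy → Hollow → Larch → Cedar → Fenby.

47 — the minimum one-way total.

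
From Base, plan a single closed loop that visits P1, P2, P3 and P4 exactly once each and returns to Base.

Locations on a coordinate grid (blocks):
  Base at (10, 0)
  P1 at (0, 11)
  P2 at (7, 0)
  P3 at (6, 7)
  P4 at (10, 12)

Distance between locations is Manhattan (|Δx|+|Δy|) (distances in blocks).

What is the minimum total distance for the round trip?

Shortest round trip = 44 blocks.

Base → P1 → P2 → P3 → P4 → Base: 21+18+8+9+12 = 68
Base → P1 → P2 → P4 → P3 → Base: 21+18+15+9+11 = 74
Base → P1 → P3 → P2 → P4 → Base: 21+10+8+15+12 = 66
Base → P1 → P3 → P4 → P2 → Base: 21+10+9+15+3 = 58
Base → P1 → P4 → P2 → P3 → Base: 21+11+15+8+11 = 66
Base → P1 → P4 → P3 → P2 → Base: 21+11+9+8+3 = 52
Base → P2 → P1 → P3 → P4 → Base: 3+18+10+9+12 = 52
Base → P2 → P1 → P4 → P3 → Base: 3+18+11+9+11 = 52
Base → P2 → P3 → P1 → P4 → Base: 3+8+10+11+12 = 44
Base → P2 → P4 → P1 → P3 → Base: 3+15+11+10+11 = 50
Base → P3 → P1 → P2 → P4 → Base: 11+10+18+15+12 = 66
Base → P3 → P2 → P1 → P4 → Base: 11+8+18+11+12 = 60
The minimum is 44.
One optimal route: Base → P2 → P3 → P1 → P4 → Base (or its reverse).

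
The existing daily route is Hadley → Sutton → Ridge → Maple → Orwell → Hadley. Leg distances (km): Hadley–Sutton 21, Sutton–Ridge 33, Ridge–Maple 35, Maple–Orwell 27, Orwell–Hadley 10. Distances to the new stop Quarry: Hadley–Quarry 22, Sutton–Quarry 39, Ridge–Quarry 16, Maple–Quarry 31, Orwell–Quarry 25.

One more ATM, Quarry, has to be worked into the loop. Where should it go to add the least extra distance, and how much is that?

Adding 12 km by placing Quarry on the Ridge–Maple leg.

Insertion cost between consecutive stops i–j is d(i,Quarry) + d(Quarry,j) − d(i,j):
  between Hadley and Sutton: 22 + 39 − 21 = 40
  between Sutton and Ridge: 39 + 16 − 33 = 22
  between Ridge and Maple: 16 + 31 − 35 = 12
  between Maple and Orwell: 31 + 25 − 27 = 29
  between Orwell and Hadley: 25 + 22 − 10 = 37
Cheapest insertion is between Ridge and Maple, adding 12.
New total = 126 + 12 = 138.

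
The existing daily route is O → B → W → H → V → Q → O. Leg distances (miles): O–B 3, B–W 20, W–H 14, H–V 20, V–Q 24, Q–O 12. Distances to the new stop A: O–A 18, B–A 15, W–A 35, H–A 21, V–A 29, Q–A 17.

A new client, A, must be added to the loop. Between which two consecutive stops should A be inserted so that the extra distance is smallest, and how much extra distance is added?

Insertion cost between consecutive stops i–j is d(i,A) + d(A,j) − d(i,j):
  between O and B: 18 + 15 − 3 = 30
  between B and W: 15 + 35 − 20 = 30
  between W and H: 35 + 21 − 14 = 42
  between H and V: 21 + 29 − 20 = 30
  between V and Q: 29 + 17 − 24 = 22
  between Q and O: 17 + 18 − 12 = 23
Cheapest insertion is between V and Q, adding 22.
New total = 93 + 22 = 115.

+22 miles — insert A between V and Q.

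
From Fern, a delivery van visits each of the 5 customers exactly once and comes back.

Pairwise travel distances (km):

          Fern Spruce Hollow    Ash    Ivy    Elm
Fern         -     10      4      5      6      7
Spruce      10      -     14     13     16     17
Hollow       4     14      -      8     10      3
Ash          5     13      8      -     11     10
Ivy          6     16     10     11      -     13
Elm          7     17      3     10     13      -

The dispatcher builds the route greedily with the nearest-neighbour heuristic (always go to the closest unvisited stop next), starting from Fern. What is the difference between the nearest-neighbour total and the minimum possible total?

The nearest-neighbour route is 2 km longer than optimal.

Fern: Hollow=4, Ash=5, Ivy=6, Elm=7, Spruce=10 ⇒ Hollow
Hollow: Elm=3, Ash=8, Ivy=10, Spruce=14 ⇒ Elm
Elm: Ash=10, Ivy=13, Spruce=17 ⇒ Ash
Ash: Ivy=11, Spruce=13 ⇒ Ivy
Ivy: Spruce=16 ⇒ Spruce
NN route Fern → Hollow → Elm → Ash → Ivy → Spruce → Fern costs 54.
Optimal: Fern → Spruce → Ash → Elm → Hollow → Ivy → Fern costs 52 (by enumerating all 60 distinct tours).
Excess = 54 − 52 = 2.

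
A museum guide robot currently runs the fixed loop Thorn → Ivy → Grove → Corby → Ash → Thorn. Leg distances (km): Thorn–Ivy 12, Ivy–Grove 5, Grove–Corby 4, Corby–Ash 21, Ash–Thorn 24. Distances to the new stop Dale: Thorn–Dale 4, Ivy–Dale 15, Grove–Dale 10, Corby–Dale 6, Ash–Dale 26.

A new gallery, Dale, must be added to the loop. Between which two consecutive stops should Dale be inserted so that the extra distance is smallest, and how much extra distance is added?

Insertion cost between consecutive stops i–j is d(i,Dale) + d(Dale,j) − d(i,j):
  between Thorn and Ivy: 4 + 15 − 12 = 7
  between Ivy and Grove: 15 + 10 − 5 = 20
  between Grove and Corby: 10 + 6 − 4 = 12
  between Corby and Ash: 6 + 26 − 21 = 11
  between Ash and Thorn: 26 + 4 − 24 = 6
Cheapest insertion is between Ash and Thorn, adding 6.
New total = 66 + 6 = 72.

Adding 6 km by placing Dale on the Ash–Thorn leg.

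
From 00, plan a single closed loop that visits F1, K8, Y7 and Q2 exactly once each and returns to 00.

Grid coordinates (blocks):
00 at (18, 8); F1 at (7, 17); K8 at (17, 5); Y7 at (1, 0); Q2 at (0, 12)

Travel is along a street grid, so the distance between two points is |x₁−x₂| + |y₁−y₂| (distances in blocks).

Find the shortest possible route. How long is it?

With 4 stops there are 4!/2 = 12 distinct round trips (a route and its reverse cost the same).
00 - F1 - K8 - Y7 - Q2 - 00: 20+22+21+13+22 = 98
00 - F1 - K8 - Q2 - Y7 - 00: 20+22+24+13+25 = 104
00 - F1 - Y7 - K8 - Q2 - 00: 20+23+21+24+22 = 110
00 - F1 - Y7 - Q2 - K8 - 00: 20+23+13+24+4 = 84
00 - F1 - Q2 - K8 - Y7 - 00: 20+12+24+21+25 = 102
00 - F1 - Q2 - Y7 - K8 - 00: 20+12+13+21+4 = 70
00 - K8 - F1 - Y7 - Q2 - 00: 4+22+23+13+22 = 84
00 - K8 - F1 - Q2 - Y7 - 00: 4+22+12+13+25 = 76
00 - K8 - Y7 - F1 - Q2 - 00: 4+21+23+12+22 = 82
00 - K8 - Q2 - F1 - Y7 - 00: 4+24+12+23+25 = 88
00 - Y7 - F1 - K8 - Q2 - 00: 25+23+22+24+22 = 116
00 - Y7 - K8 - F1 - Q2 - 00: 25+21+22+12+22 = 102
The minimum is 70.
One optimal route: 00 → F1 → Q2 → Y7 → K8 → 00 (or its reverse).

Shortest round trip = 70 blocks.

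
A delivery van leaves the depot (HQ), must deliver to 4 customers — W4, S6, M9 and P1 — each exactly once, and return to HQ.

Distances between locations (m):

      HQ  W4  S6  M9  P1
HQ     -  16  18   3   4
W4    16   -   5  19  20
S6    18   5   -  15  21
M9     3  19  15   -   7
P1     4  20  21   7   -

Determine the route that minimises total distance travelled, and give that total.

47 m — the shortest possible round trip.

With 4 stops there are 4!/2 = 12 distinct round trips (a route and its reverse cost the same).
HQ→W4→S6→M9→P1→HQ: 16+5+15+7+4 = 47
HQ→W4→S6→P1→M9→HQ: 16+5+21+7+3 = 52
HQ→W4→M9→S6→P1→HQ: 16+19+15+21+4 = 75
HQ→W4→M9→P1→S6→HQ: 16+19+7+21+18 = 81
HQ→W4→P1→S6→M9→HQ: 16+20+21+15+3 = 75
HQ→W4→P1→M9→S6→HQ: 16+20+7+15+18 = 76
HQ→S6→W4→M9→P1→HQ: 18+5+19+7+4 = 53
HQ→S6→W4→P1→M9→HQ: 18+5+20+7+3 = 53
HQ→S6→M9→W4→P1→HQ: 18+15+19+20+4 = 76
HQ→S6→P1→W4→M9→HQ: 18+21+20+19+3 = 81
HQ→M9→W4→S6→P1→HQ: 3+19+5+21+4 = 52
HQ→M9→S6→W4→P1→HQ: 3+15+5+20+4 = 47
The minimum is 47.
One optimal route: HQ → W4 → S6 → M9 → P1 → HQ (or its reverse).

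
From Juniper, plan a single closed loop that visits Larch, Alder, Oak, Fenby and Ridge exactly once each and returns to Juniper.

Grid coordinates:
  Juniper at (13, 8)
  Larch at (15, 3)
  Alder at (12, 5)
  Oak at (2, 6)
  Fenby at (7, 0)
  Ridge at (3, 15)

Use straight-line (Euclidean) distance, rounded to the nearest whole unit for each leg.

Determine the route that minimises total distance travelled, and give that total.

Shortest round trip = 45.

With 5 stops there are 5!/2 = 60 distinct round trips (a route and its reverse cost the same).
Juniper - Larch - Alder - Oak - Fenby - Ridge - Juniper: 5+4+10+8+16+12 = 55
Juniper - Larch - Alder - Oak - Ridge - Fenby - Juniper: 5+4+10+9+16+10 = 54
Juniper - Larch - Alder - Fenby - Oak - Ridge - Juniper: 5+4+7+8+9+12 = 45
Juniper - Larch - Alder - Fenby - Ridge - Oak - Juniper: 5+4+7+16+9+11 = 52
Juniper - Larch - Alder - Ridge - Oak - Fenby - Juniper: 5+4+13+9+8+10 = 49
Juniper - Larch - Alder - Ridge - Fenby - Oak - Juniper: 5+4+13+16+8+11 = 57
Juniper - Larch - Oak - Alder - Fenby - Ridge - Juniper: 5+13+10+7+16+12 = 63
Juniper - Larch - Oak - Alder - Ridge - Fenby - Juniper: 5+13+10+13+16+10 = 67
Juniper - Larch - Oak - Fenby - Alder - Ridge - Juniper: 5+13+8+7+13+12 = 58
Juniper - Larch - Oak - Fenby - Ridge - Alder - Juniper: 5+13+8+16+13+3 = 58
Juniper - Larch - Oak - Ridge - Alder - Fenby - Juniper: 5+13+9+13+7+10 = 57
Juniper - Larch - Oak - Ridge - Fenby - Alder - Juniper: 5+13+9+16+7+3 = 53
Juniper - Larch - Fenby - Alder - Oak - Ridge - Juniper: 5+9+7+10+9+12 = 52
Juniper - Larch - Fenby - Alder - Ridge - Oak - Juniper: 5+9+7+13+9+11 = 54
… (46 more)
The minimum is 45.
One optimal route: Juniper → Larch → Alder → Fenby → Oak → Ridge → Juniper (or its reverse).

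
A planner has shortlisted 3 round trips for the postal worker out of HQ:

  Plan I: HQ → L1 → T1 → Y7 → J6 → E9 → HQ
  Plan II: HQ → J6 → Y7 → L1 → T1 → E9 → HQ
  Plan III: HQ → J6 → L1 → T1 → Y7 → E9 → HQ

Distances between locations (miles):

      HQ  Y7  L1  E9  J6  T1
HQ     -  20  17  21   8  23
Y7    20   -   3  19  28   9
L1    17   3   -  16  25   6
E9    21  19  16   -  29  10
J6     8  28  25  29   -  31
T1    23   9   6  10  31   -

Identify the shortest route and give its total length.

Plan I: 17 + 6 + 9 + 28 + 29 + 21 = 110
Plan II: 8 + 28 + 3 + 6 + 10 + 21 = 76
Plan III: 8 + 25 + 6 + 9 + 19 + 21 = 88

Shortest is Plan II, total 76 miles.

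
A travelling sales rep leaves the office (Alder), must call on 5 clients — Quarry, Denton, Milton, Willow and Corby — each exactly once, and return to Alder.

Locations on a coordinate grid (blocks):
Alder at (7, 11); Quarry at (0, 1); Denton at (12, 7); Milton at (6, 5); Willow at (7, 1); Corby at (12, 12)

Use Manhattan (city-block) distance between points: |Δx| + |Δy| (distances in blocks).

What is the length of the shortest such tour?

With 5 stops there are 5!/2 = 60 distinct round trips (a route and its reverse cost the same).
Alder-Quarry-Denton-Milton-Willow-Corby-Alder: 17+18+8+5+16+6 = 70
Alder-Quarry-Denton-Milton-Corby-Willow-Alder: 17+18+8+13+16+10 = 82
Alder-Quarry-Denton-Willow-Milton-Corby-Alder: 17+18+11+5+13+6 = 70
Alder-Quarry-Denton-Willow-Corby-Milton-Alder: 17+18+11+16+13+7 = 82
Alder-Quarry-Denton-Corby-Milton-Willow-Alder: 17+18+5+13+5+10 = 68
Alder-Quarry-Denton-Corby-Willow-Milton-Alder: 17+18+5+16+5+7 = 68
Alder-Quarry-Milton-Denton-Willow-Corby-Alder: 17+10+8+11+16+6 = 68
Alder-Quarry-Milton-Denton-Corby-Willow-Alder: 17+10+8+5+16+10 = 66
Alder-Quarry-Milton-Willow-Denton-Corby-Alder: 17+10+5+11+5+6 = 54
Alder-Quarry-Milton-Willow-Corby-Denton-Alder: 17+10+5+16+5+9 = 62
Alder-Quarry-Milton-Corby-Denton-Willow-Alder: 17+10+13+5+11+10 = 66
Alder-Quarry-Milton-Corby-Willow-Denton-Alder: 17+10+13+16+11+9 = 76
Alder-Quarry-Willow-Denton-Milton-Corby-Alder: 17+7+11+8+13+6 = 62
Alder-Quarry-Willow-Denton-Corby-Milton-Alder: 17+7+11+5+13+7 = 60
… (46 more)
Alder-Milton-Quarry-Willow-Denton-Corby-Alder: 7+10+7+11+5+6 = 46  ← best
The minimum is 46.
One optimal route: Alder → Milton → Quarry → Willow → Denton → Corby → Alder (or its reverse).

46 blocks — the shortest possible round trip.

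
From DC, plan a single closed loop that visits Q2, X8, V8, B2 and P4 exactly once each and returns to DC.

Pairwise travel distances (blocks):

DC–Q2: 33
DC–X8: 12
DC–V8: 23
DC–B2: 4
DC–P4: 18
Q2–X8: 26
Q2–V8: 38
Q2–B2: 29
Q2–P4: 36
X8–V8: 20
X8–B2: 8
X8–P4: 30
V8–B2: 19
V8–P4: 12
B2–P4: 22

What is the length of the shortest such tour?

106 blocks — the shortest possible round trip.

There are 60 distinct closed tours to check (reversals are equivalent).
DC - Q2 - X8 - V8 - B2 - P4 - DC: 33+26+20+19+22+18 = 138
DC - Q2 - X8 - V8 - P4 - B2 - DC: 33+26+20+12+22+4 = 117
DC - Q2 - X8 - B2 - V8 - P4 - DC: 33+26+8+19+12+18 = 116
DC - Q2 - X8 - B2 - P4 - V8 - DC: 33+26+8+22+12+23 = 124
DC - Q2 - X8 - P4 - V8 - B2 - DC: 33+26+30+12+19+4 = 124
DC - Q2 - X8 - P4 - B2 - V8 - DC: 33+26+30+22+19+23 = 153
DC - Q2 - V8 - X8 - B2 - P4 - DC: 33+38+20+8+22+18 = 139
DC - Q2 - V8 - X8 - P4 - B2 - DC: 33+38+20+30+22+4 = 147
DC - Q2 - V8 - B2 - X8 - P4 - DC: 33+38+19+8+30+18 = 146
DC - Q2 - V8 - B2 - P4 - X8 - DC: 33+38+19+22+30+12 = 154
DC - Q2 - V8 - P4 - X8 - B2 - DC: 33+38+12+30+8+4 = 125
DC - Q2 - V8 - P4 - B2 - X8 - DC: 33+38+12+22+8+12 = 125
DC - Q2 - B2 - X8 - V8 - P4 - DC: 33+29+8+20+12+18 = 120
DC - Q2 - B2 - X8 - P4 - V8 - DC: 33+29+8+30+12+23 = 135
… (46 more)
DC - B2 - X8 - Q2 - V8 - P4 - DC: 4+8+26+38+12+18 = 106  ← best
The minimum is 106.
One optimal route: DC → B2 → X8 → Q2 → V8 → P4 → DC (or its reverse).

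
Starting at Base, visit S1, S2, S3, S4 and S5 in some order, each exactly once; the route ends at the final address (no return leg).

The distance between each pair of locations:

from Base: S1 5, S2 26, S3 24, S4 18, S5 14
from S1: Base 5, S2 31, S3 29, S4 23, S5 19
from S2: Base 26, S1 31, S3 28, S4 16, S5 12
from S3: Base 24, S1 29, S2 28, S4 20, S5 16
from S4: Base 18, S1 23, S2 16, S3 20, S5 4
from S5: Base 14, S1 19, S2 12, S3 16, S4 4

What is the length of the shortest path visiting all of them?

There are 5! = 120 possible orderings.
Base → S1 → S2 → S3 → S4 → S5: 5+31+28+20+4 = 88
Base → S1 → S2 → S3 → S5 → S4: 5+31+28+16+4 = 84
Base → S1 → S2 → S4 → S3 → S5: 5+31+16+20+16 = 88
Base → S1 → S2 → S4 → S5 → S3: 5+31+16+4+16 = 72
Base → S1 → S2 → S5 → S3 → S4: 5+31+12+16+20 = 84
Base → S1 → S2 → S5 → S4 → S3: 5+31+12+4+20 = 72
Base → S1 → S3 → S2 → S4 → S5: 5+29+28+16+4 = 82
Base → S1 → S3 → S2 → S5 → S4: 5+29+28+12+4 = 78
Base → S1 → S3 → S4 → S2 → S5: 5+29+20+16+12 = 82
Base → S1 → S3 → S4 → S5 → S2: 5+29+20+4+12 = 70
Base → S1 → S3 → S5 → S2 → S4: 5+29+16+12+16 = 78
Base → S1 → S3 → S5 → S4 → S2: 5+29+16+4+16 = 70
Base → S1 → S4 → S2 → S3 → S5: 5+23+16+28+16 = 88
Base → S1 → S4 → S2 → S5 → S3: 5+23+16+12+16 = 72
… (106 more)
The minimum is 70.
One shortest path: Base → S1 → S3 → S4 → S5 → S2.

70 — the minimum one-way total.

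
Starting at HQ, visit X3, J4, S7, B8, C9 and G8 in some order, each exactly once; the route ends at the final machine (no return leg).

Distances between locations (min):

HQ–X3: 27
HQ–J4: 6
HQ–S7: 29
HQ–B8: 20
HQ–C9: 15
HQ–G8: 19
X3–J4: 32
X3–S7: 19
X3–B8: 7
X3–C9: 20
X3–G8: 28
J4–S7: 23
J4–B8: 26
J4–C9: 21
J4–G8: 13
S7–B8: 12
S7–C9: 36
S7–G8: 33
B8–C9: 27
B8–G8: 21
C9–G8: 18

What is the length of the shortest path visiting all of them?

Shortest open route: 76 min.

There are 6! = 720 possible orderings.
HQ → X3 → J4 → S7 → B8 → C9 → G8: 27+32+23+12+27+18 = 139
HQ → X3 → J4 → S7 → B8 → G8 → C9: 27+32+23+12+21+18 = 133
HQ → X3 → J4 → S7 → C9 → B8 → G8: 27+32+23+36+27+21 = 166
HQ → X3 → J4 → S7 → C9 → G8 → B8: 27+32+23+36+18+21 = 157
HQ → X3 → J4 → S7 → G8 → B8 → C9: 27+32+23+33+21+27 = 163
HQ → X3 → J4 → S7 → G8 → C9 → B8: 27+32+23+33+18+27 = 160
HQ → X3 → J4 → B8 → S7 → C9 → G8: 27+32+26+12+36+18 = 151
HQ → X3 → J4 → B8 → S7 → G8 → C9: 27+32+26+12+33+18 = 148
… (712 more)
HQ → J4 → G8 → C9 → X3 → B8 → S7: 6+13+18+20+7+12 = 76  ← best
The minimum is 76.
One shortest path: HQ → J4 → G8 → C9 → X3 → B8 → S7.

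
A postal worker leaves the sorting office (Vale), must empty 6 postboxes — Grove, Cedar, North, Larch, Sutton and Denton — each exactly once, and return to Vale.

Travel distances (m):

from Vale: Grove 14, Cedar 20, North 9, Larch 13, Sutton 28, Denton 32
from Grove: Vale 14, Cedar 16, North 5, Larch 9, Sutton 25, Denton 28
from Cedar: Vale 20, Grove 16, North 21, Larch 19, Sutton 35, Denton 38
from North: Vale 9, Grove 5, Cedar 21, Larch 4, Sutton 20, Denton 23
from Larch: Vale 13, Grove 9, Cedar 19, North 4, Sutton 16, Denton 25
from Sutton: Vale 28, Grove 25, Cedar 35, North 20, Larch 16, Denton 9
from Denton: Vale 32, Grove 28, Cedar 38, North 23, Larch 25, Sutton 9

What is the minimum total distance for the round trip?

102 m — the shortest possible round trip.

Vale → Grove → Cedar → North → Larch → Sutton → Denton → Vale: 14+16+21+4+16+9+32 = 112
Vale → Grove → Cedar → North → Larch → Denton → Sutton → Vale: 14+16+21+4+25+9+28 = 117
Vale → Grove → Cedar → North → Sutton → Larch → Denton → Vale: 14+16+21+20+16+25+32 = 144
Vale → Grove → Cedar → North → Sutton → Denton → Larch → Vale: 14+16+21+20+9+25+13 = 118
Vale → Grove → Cedar → North → Denton → Larch → Sutton → Vale: 14+16+21+23+25+16+28 = 143
Vale → Grove → Cedar → North → Denton → Sutton → Larch → Vale: 14+16+21+23+9+16+13 = 112
Vale → Grove → Cedar → Larch → North → Sutton → Denton → Vale: 14+16+19+4+20+9+32 = 114
Vale → Grove → Cedar → Larch → North → Denton → Sutton → Vale: 14+16+19+4+23+9+28 = 113
… (352 more)
Vale → Cedar → Grove → North → Larch → Sutton → Denton → Vale: 20+16+5+4+16+9+32 = 102  ← best
The minimum is 102.
One optimal route: Vale → Cedar → Grove → North → Larch → Sutton → Denton → Vale (or its reverse).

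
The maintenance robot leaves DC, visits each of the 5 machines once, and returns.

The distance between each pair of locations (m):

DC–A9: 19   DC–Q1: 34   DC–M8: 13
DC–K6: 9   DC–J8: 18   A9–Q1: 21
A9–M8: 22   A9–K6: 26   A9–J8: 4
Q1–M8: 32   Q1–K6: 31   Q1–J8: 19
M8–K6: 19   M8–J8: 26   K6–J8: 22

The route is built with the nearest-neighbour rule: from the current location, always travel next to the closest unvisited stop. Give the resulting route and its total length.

DC → [K6:9 / M8:13 / J8:18 / A9:19 / Q1:34] → K6 (9)
K6 → [M8:19 / J8:22 / A9:26 / Q1:31] → M8 (19)
M8 → [A9:22 / J8:26 / Q1:32] → A9 (22)
A9 → [J8:4 / Q1:21] → J8 (4)
J8 → [Q1:19] → Q1 (19)
Return Q1→DC: 34.
Total = 9 + 19 + 22 + 4 + 19 + 34 = 107.

Nearest-neighbour total = 107 m; route DC → K6 → M8 → A9 → J8 → Q1 → DC.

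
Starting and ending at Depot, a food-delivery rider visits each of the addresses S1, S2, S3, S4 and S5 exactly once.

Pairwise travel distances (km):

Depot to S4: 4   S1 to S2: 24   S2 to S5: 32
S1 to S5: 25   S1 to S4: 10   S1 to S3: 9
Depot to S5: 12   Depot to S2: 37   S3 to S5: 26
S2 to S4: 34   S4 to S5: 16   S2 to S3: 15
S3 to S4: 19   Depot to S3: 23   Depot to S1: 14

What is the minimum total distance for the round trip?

With 5 stops there are 5!/2 = 60 distinct round trips (a route and its reverse cost the same).
Depot-S1-S2-S3-S4-S5-Depot: 14+24+15+19+16+12 = 100
Depot-S1-S2-S3-S5-S4-Depot: 14+24+15+26+16+4 = 99
Depot-S1-S2-S4-S3-S5-Depot: 14+24+34+19+26+12 = 129
Depot-S1-S2-S4-S5-S3-Depot: 14+24+34+16+26+23 = 137
Depot-S1-S2-S5-S3-S4-Depot: 14+24+32+26+19+4 = 119
Depot-S1-S2-S5-S4-S3-Depot: 14+24+32+16+19+23 = 128
Depot-S1-S3-S2-S4-S5-Depot: 14+9+15+34+16+12 = 100
Depot-S1-S3-S2-S5-S4-Depot: 14+9+15+32+16+4 = 90
Depot-S1-S3-S4-S2-S5-Depot: 14+9+19+34+32+12 = 120
Depot-S1-S3-S4-S5-S2-Depot: 14+9+19+16+32+37 = 127
Depot-S1-S3-S5-S2-S4-Depot: 14+9+26+32+34+4 = 119
Depot-S1-S3-S5-S4-S2-Depot: 14+9+26+16+34+37 = 136
Depot-S1-S4-S2-S3-S5-Depot: 14+10+34+15+26+12 = 111
Depot-S1-S4-S2-S5-S3-Depot: 14+10+34+32+26+23 = 139
… (46 more)
Depot-S4-S1-S3-S2-S5-Depot: 4+10+9+15+32+12 = 82  ← best
The minimum is 82.
One optimal route: Depot → S4 → S1 → S3 → S2 → S5 → Depot (or its reverse).

Shortest round trip = 82 km.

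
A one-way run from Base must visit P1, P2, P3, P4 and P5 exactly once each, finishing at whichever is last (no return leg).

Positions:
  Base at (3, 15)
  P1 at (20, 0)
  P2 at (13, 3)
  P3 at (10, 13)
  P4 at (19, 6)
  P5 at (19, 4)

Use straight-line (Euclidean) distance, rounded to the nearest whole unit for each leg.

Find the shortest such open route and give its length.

Shortest open route: 30.

There are 5! = 120 possible orderings.
Base→P1→P2→P3→P4→P5: 23+8+10+11+2 = 54
Base→P1→P2→P3→P5→P4: 23+8+10+13+2 = 56
Base→P1→P2→P4→P3→P5: 23+8+7+11+13 = 62
Base→P1→P2→P4→P5→P3: 23+8+7+2+13 = 53
Base→P1→P2→P5→P3→P4: 23+8+6+13+11 = 61
Base→P1→P2→P5→P4→P3: 23+8+6+2+11 = 50
Base→P1→P3→P2→P4→P5: 23+16+10+7+2 = 58
Base→P1→P3→P2→P5→P4: 23+16+10+6+2 = 57
Base→P1→P3→P4→P2→P5: 23+16+11+7+6 = 63
Base→P1→P3→P4→P5→P2: 23+16+11+2+6 = 58
Base→P1→P3→P5→P2→P4: 23+16+13+6+7 = 65
Base→P1→P3→P5→P4→P2: 23+16+13+2+7 = 61
Base→P1→P4→P2→P3→P5: 23+6+7+10+13 = 59
Base→P1→P4→P2→P5→P3: 23+6+7+6+13 = 55
… (106 more)
Base→P3→P2→P4→P5→P1: 7+10+7+2+4 = 30  ← best
The minimum is 30.
One shortest path: Base → P3 → P2 → P4 → P5 → P1.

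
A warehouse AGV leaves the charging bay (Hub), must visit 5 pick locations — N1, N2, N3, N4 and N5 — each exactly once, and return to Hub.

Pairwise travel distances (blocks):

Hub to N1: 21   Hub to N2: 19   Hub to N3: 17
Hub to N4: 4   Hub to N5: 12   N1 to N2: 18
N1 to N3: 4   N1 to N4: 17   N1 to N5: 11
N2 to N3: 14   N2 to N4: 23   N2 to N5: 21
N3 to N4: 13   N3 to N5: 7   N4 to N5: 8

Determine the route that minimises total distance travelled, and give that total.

There are 60 distinct closed tours to check (reversals are equivalent).
Hub-N1-N2-N3-N4-N5-Hub: 21+18+14+13+8+12 = 86
Hub-N1-N2-N3-N5-N4-Hub: 21+18+14+7+8+4 = 72
Hub-N1-N2-N4-N3-N5-Hub: 21+18+23+13+7+12 = 94
Hub-N1-N2-N4-N5-N3-Hub: 21+18+23+8+7+17 = 94
Hub-N1-N2-N5-N3-N4-Hub: 21+18+21+7+13+4 = 84
Hub-N1-N2-N5-N4-N3-Hub: 21+18+21+8+13+17 = 98
Hub-N1-N3-N2-N4-N5-Hub: 21+4+14+23+8+12 = 82
Hub-N1-N3-N2-N5-N4-Hub: 21+4+14+21+8+4 = 72
Hub-N1-N3-N4-N2-N5-Hub: 21+4+13+23+21+12 = 94
Hub-N1-N3-N4-N5-N2-Hub: 21+4+13+8+21+19 = 86
Hub-N1-N3-N5-N2-N4-Hub: 21+4+7+21+23+4 = 80
Hub-N1-N3-N5-N4-N2-Hub: 21+4+7+8+23+19 = 82
Hub-N1-N4-N2-N3-N5-Hub: 21+17+23+14+7+12 = 94
Hub-N1-N4-N2-N5-N3-Hub: 21+17+23+21+7+17 = 106
… (46 more)
Hub-N2-N1-N3-N5-N4-Hub: 19+18+4+7+8+4 = 60  ← best
The minimum is 60.
One optimal route: Hub → N2 → N1 → N3 → N5 → N4 → Hub (or its reverse).

Minimum total distance: 60 blocks.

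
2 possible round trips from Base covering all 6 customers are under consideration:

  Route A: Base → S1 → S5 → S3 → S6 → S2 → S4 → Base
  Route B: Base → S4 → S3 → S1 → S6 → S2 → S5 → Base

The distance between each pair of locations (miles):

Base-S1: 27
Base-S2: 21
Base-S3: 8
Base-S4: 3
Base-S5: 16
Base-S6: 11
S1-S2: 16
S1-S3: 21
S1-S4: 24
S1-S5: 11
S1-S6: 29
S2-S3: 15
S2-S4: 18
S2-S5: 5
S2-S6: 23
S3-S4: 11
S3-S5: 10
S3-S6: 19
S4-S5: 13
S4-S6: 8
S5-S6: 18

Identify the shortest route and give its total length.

Route A: 27 + 11 + 10 + 19 + 23 + 18 + 3 = 111
Route B: 3 + 11 + 21 + 29 + 23 + 5 + 16 = 108

Shortest is Route B, total 108 miles.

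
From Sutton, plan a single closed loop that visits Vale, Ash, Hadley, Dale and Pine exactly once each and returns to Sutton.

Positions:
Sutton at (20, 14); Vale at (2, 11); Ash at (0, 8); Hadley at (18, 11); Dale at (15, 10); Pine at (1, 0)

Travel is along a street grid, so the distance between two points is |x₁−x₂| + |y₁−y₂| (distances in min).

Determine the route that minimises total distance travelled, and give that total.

Minimum total distance: 68 min.

With 5 stops there are 5!/2 = 60 distinct round trips (a route and its reverse cost the same).
Sutton→Vale→Ash→Hadley→Dale→Pine→Sutton: 21+5+21+4+24+33 = 108
Sutton→Vale→Ash→Hadley→Pine→Dale→Sutton: 21+5+21+28+24+9 = 108
Sutton→Vale→Ash→Dale→Hadley→Pine→Sutton: 21+5+17+4+28+33 = 108
Sutton→Vale→Ash→Dale→Pine→Hadley→Sutton: 21+5+17+24+28+5 = 100
Sutton→Vale→Ash→Pine→Hadley→Dale→Sutton: 21+5+9+28+4+9 = 76
Sutton→Vale→Ash→Pine→Dale→Hadley→Sutton: 21+5+9+24+4+5 = 68
Sutton→Vale→Hadley→Ash→Dale→Pine→Sutton: 21+16+21+17+24+33 = 132
Sutton→Vale→Hadley→Ash→Pine→Dale→Sutton: 21+16+21+9+24+9 = 100
Sutton→Vale→Hadley→Dale→Ash→Pine→Sutton: 21+16+4+17+9+33 = 100
Sutton→Vale→Hadley→Dale→Pine→Ash→Sutton: 21+16+4+24+9+26 = 100
Sutton→Vale→Hadley→Pine→Ash→Dale→Sutton: 21+16+28+9+17+9 = 100
Sutton→Vale→Hadley→Pine→Dale→Ash→Sutton: 21+16+28+24+17+26 = 132
Sutton→Vale→Dale→Ash→Hadley→Pine→Sutton: 21+14+17+21+28+33 = 134
Sutton→Vale→Dale→Ash→Pine→Hadley→Sutton: 21+14+17+9+28+5 = 94
… (46 more)
The minimum is 68.
One optimal route: Sutton → Vale → Ash → Pine → Dale → Hadley → Sutton (or its reverse).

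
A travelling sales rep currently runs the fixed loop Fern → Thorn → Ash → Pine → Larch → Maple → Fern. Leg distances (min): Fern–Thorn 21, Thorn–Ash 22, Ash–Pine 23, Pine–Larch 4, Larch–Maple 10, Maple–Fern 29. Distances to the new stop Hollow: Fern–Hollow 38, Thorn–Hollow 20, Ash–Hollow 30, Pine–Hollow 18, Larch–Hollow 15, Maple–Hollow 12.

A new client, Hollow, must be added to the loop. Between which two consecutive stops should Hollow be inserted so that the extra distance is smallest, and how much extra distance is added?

Adding 17 min by placing Hollow on the Larch–Maple leg.

Insertion cost between consecutive stops i–j is d(i,Hollow) + d(Hollow,j) − d(i,j):
  between Fern and Thorn: 38 + 20 − 21 = 37
  between Thorn and Ash: 20 + 30 − 22 = 28
  between Ash and Pine: 30 + 18 − 23 = 25
  between Pine and Larch: 18 + 15 − 4 = 29
  between Larch and Maple: 15 + 12 − 10 = 17
  between Maple and Fern: 12 + 38 − 29 = 21
Cheapest insertion is between Larch and Maple, adding 17.
New total = 109 + 17 = 126.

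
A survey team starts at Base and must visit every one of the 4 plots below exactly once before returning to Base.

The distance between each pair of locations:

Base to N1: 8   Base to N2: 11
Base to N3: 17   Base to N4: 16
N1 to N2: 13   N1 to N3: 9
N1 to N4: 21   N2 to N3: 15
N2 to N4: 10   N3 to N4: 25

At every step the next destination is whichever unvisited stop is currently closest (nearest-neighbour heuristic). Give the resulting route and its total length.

Nearest-neighbour total = 58; route Base → N1 → N3 → N2 → N4 → Base.

At Base the remaining stops are N1 8, N2 11, N4 16, N3 17; go to N1.
At N1 the remaining stops are N3 9, N2 13, N4 21; go to N3.
At N3 the remaining stops are N2 15, N4 25; go to N2.
At N2 the remaining stops are N4 10; go to N4.
Return N4→Base: 16.
Total = 8 + 9 + 15 + 10 + 16 = 58.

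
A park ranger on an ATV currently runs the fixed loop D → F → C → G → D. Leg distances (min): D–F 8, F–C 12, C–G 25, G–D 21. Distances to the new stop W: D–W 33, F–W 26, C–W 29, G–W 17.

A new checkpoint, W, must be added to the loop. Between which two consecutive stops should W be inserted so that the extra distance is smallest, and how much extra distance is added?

+21 min — insert W between C and G.

Insertion cost between consecutive stops i–j is d(i,W) + d(W,j) − d(i,j):
  between D and F: 33 + 26 − 8 = 51
  between F and C: 26 + 29 − 12 = 43
  between C and G: 29 + 17 − 25 = 21
  between G and D: 17 + 33 − 21 = 29
Cheapest insertion is between C and G, adding 21.
New total = 66 + 21 = 87.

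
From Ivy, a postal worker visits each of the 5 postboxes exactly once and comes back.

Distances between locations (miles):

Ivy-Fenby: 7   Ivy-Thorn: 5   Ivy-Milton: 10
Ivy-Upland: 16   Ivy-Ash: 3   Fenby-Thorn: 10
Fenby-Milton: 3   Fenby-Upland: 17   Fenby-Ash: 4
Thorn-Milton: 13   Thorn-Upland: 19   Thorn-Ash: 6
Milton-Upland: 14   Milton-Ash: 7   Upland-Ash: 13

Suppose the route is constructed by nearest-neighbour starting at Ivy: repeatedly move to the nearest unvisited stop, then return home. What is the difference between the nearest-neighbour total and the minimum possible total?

10 miles longer than the optimal tour.

Ivy: Ash=3, Thorn=5, Fenby=7, Milton=10, Upland=16 ⇒ Ash
Ash: Fenby=4, Thorn=6, Milton=7, Upland=13 ⇒ Fenby
Fenby: Milton=3, Thorn=10, Upland=17 ⇒ Milton
Milton: Thorn=13, Upland=14 ⇒ Thorn
Thorn: Upland=19 ⇒ Upland
NN route Ivy → Ash → Fenby → Milton → Thorn → Upland → Ivy costs 58.
Optimal: Ivy → Fenby → Milton → Upland → Ash → Thorn → Ivy costs 48 (by enumerating all 60 distinct tours).
Excess = 58 − 48 = 10.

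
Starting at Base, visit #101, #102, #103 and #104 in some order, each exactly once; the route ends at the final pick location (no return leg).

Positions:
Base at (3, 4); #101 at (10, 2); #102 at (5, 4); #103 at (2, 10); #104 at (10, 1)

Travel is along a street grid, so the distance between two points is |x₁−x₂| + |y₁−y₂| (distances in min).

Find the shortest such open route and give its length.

24 min — the minimum one-way total.

There are 4! = 24 possible orderings.
Base - #101 - #102 - #103 - #104: 9+7+9+17 = 42
Base - #101 - #102 - #104 - #103: 9+7+8+17 = 41
Base - #101 - #103 - #102 - #104: 9+16+9+8 = 42
Base - #101 - #103 - #104 - #102: 9+16+17+8 = 50
Base - #101 - #104 - #102 - #103: 9+1+8+9 = 27
Base - #101 - #104 - #103 - #102: 9+1+17+9 = 36
Base - #102 - #101 - #103 - #104: 2+7+16+17 = 42
Base - #102 - #101 - #104 - #103: 2+7+1+17 = 27
Base - #102 - #103 - #101 - #104: 2+9+16+1 = 28
Base - #102 - #103 - #104 - #101: 2+9+17+1 = 29
Base - #102 - #104 - #101 - #103: 2+8+1+16 = 27
Base - #102 - #104 - #103 - #101: 2+8+17+16 = 43
Base - #103 - #101 - #102 - #104: 7+16+7+8 = 38
Base - #103 - #101 - #104 - #102: 7+16+1+8 = 32
… (10 more)
Base - #103 - #102 - #101 - #104: 7+9+7+1 = 24  ← best
The minimum is 24.
One shortest path: Base → #103 → #102 → #101 → #104.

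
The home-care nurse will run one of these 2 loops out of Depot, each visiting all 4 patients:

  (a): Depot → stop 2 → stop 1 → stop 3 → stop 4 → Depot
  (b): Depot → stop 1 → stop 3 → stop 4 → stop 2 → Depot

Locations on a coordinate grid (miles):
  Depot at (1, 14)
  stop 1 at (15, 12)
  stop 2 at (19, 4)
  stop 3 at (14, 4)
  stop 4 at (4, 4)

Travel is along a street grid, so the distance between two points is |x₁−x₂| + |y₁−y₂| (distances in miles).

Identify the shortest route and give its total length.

(a): 28 + 12 + 9 + 10 + 13 = 72
(b): 16 + 9 + 10 + 15 + 28 = 78

72 miles — (a) is the shortest.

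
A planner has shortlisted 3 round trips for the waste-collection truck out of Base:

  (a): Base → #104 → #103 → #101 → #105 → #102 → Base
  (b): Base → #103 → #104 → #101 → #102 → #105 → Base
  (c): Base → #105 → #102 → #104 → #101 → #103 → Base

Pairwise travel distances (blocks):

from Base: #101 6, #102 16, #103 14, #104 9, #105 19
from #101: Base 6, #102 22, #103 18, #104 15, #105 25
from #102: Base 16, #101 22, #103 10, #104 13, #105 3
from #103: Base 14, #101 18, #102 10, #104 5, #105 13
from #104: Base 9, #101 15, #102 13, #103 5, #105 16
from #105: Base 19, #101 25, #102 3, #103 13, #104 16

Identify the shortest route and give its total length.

(a): 9 + 5 + 18 + 25 + 3 + 16 = 76
(b): 14 + 5 + 15 + 22 + 3 + 19 = 78
(c): 19 + 3 + 13 + 15 + 18 + 14 = 82

76 blocks — (a) is the shortest.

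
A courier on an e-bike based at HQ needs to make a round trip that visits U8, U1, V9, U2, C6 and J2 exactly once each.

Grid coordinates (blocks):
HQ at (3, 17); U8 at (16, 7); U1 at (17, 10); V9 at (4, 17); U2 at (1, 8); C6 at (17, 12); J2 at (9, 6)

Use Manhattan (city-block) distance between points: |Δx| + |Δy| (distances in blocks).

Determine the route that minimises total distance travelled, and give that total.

54 blocks — the shortest possible round trip.

HQ-U8-U1-V9-U2-C6-J2-HQ: 23+4+20+12+20+14+17 = 110
HQ-U8-U1-V9-U2-J2-C6-HQ: 23+4+20+12+10+14+19 = 102
HQ-U8-U1-V9-C6-U2-J2-HQ: 23+4+20+18+20+10+17 = 112
HQ-U8-U1-V9-C6-J2-U2-HQ: 23+4+20+18+14+10+11 = 100
HQ-U8-U1-V9-J2-U2-C6-HQ: 23+4+20+16+10+20+19 = 112
HQ-U8-U1-V9-J2-C6-U2-HQ: 23+4+20+16+14+20+11 = 108
HQ-U8-U1-U2-V9-C6-J2-HQ: 23+4+18+12+18+14+17 = 106
HQ-U8-U1-U2-V9-J2-C6-HQ: 23+4+18+12+16+14+19 = 106
… (352 more)
HQ-V9-C6-U1-U8-J2-U2-HQ: 1+18+2+4+8+10+11 = 54  ← best
The minimum is 54.
One optimal route: HQ → V9 → C6 → U1 → U8 → J2 → U2 → HQ (or its reverse).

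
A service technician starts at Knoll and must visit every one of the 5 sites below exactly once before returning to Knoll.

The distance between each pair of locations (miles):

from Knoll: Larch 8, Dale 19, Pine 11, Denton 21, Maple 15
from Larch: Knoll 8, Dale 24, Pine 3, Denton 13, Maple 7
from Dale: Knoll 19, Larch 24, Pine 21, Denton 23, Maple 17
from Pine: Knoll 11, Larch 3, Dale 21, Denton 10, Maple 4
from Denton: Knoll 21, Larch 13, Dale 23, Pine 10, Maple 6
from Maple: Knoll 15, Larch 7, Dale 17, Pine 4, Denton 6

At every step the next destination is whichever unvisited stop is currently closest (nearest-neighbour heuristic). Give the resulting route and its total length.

Nearest-neighbour total = 63 miles; route Knoll → Larch → Pine → Maple → Denton → Dale → Knoll.

Knoll → [Larch:8 / Pine:11 / Maple:15 / Dale:19 / Denton:21] → Larch (8)
Larch → [Pine:3 / Maple:7 / Denton:13 / Dale:24] → Pine (3)
Pine → [Maple:4 / Denton:10 / Dale:21] → Maple (4)
Maple → [Denton:6 / Dale:17] → Denton (6)
Denton → [Dale:23] → Dale (23)
Return Dale→Knoll: 19.
Total = 8 + 3 + 4 + 6 + 23 + 19 = 63.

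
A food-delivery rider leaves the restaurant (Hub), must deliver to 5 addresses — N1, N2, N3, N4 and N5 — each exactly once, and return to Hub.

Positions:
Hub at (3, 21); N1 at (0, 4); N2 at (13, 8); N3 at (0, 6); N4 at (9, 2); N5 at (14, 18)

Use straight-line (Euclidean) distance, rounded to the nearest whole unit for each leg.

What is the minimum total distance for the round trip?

There are 60 distinct closed tours to check (reversals are equivalent).
Hub → N1 → N2 → N3 → N4 → N5 → Hub: 17+14+13+10+17+11 = 82
Hub → N1 → N2 → N3 → N5 → N4 → Hub: 17+14+13+18+17+20 = 99
Hub → N1 → N2 → N4 → N3 → N5 → Hub: 17+14+7+10+18+11 = 77
Hub → N1 → N2 → N4 → N5 → N3 → Hub: 17+14+7+17+18+15 = 88
Hub → N1 → N2 → N5 → N3 → N4 → Hub: 17+14+10+18+10+20 = 89
Hub → N1 → N2 → N5 → N4 → N3 → Hub: 17+14+10+17+10+15 = 83
Hub → N1 → N3 → N2 → N4 → N5 → Hub: 17+2+13+7+17+11 = 67
Hub → N1 → N3 → N2 → N5 → N4 → Hub: 17+2+13+10+17+20 = 79
Hub → N1 → N3 → N4 → N2 → N5 → Hub: 17+2+10+7+10+11 = 57
Hub → N1 → N3 → N4 → N5 → N2 → Hub: 17+2+10+17+10+16 = 72
Hub → N1 → N3 → N5 → N2 → N4 → Hub: 17+2+18+10+7+20 = 74
Hub → N1 → N3 → N5 → N4 → N2 → Hub: 17+2+18+17+7+16 = 77
Hub → N1 → N4 → N2 → N3 → N5 → Hub: 17+9+7+13+18+11 = 75
Hub → N1 → N4 → N2 → N5 → N3 → Hub: 17+9+7+10+18+15 = 76
… (46 more)
Hub → N3 → N1 → N4 → N2 → N5 → Hub: 15+2+9+7+10+11 = 54  ← best
The minimum is 54.
One optimal route: Hub → N3 → N1 → N4 → N2 → N5 → Hub (or its reverse).

Shortest round trip = 54.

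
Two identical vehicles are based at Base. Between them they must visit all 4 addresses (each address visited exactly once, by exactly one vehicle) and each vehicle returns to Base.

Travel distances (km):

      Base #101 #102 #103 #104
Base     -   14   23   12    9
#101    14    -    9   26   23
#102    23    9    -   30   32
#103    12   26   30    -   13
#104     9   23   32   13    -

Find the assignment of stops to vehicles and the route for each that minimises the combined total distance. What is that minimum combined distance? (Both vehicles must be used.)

Check every non-empty split of the stops between the two vehicles; for each half take its own optimal tour:
  {#101} + {#102, #103, #104}: 28 + 75 = 103
  {#102} + {#101, #103, #104}: 46 + 62 = 108
  {#101, #102} + {#103, #104}: 46 + 34 = 80
  {#103} + {#101, #102, #104}: 24 + 64 = 88
  {#101, #103} + {#102, #104}: 52 + 64 = 116
  {#102, #103} + {#101, #104}: 65 + 46 = 111
  … (7 splits in total)
Best: vehicle 1 Base → #101 → #102 → Base = 46; vehicle 2 Base → #103 → #104 → Base = 34; combined 80.

Minimum combined distance: 80 km.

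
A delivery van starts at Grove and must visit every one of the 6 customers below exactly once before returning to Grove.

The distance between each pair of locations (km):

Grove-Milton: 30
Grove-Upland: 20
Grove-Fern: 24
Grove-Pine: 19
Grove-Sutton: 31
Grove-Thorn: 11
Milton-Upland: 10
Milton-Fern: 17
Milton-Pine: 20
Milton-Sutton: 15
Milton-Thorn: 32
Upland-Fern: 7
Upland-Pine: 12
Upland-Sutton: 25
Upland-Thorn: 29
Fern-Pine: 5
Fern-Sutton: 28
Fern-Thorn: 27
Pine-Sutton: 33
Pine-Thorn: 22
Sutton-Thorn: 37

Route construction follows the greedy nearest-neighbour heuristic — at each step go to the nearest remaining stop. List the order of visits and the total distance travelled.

From Grove: distances to unvisited — Thorn=11, Pine=19, Upland=20, Fern=24, Milton=30, Sutton=31. Nearest is Thorn (11).
From Thorn: distances to unvisited — Pine=22, Fern=27, Upland=29, Milton=32, Sutton=37. Nearest is Pine (22).
From Pine: distances to unvisited — Fern=5, Upland=12, Milton=20, Sutton=33. Nearest is Fern (5).
From Fern: distances to unvisited — Upland=7, Milton=17, Sutton=28. Nearest is Upland (7).
From Upland: distances to unvisited — Milton=10, Sutton=25. Nearest is Milton (10).
From Milton: distances to unvisited — Sutton=15. Nearest is Sutton (15).
Return Sutton→Grove: 31.
Total = 11 + 22 + 5 + 7 + 10 + 15 + 31 = 101.

101 km along Grove → Thorn → Pine → Fern → Upland → Milton → Sutton → Grove.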